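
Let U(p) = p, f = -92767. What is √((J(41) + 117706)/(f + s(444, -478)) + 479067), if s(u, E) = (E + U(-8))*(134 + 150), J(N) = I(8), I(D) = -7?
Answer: 3*√2835247799763302/230791 ≈ 692.15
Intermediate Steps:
J(N) = -7
s(u, E) = -2272 + 284*E (s(u, E) = (E - 8)*(134 + 150) = (-8 + E)*284 = -2272 + 284*E)
√((J(41) + 117706)/(f + s(444, -478)) + 479067) = √((-7 + 117706)/(-92767 + (-2272 + 284*(-478))) + 479067) = √(117699/(-92767 + (-2272 - 135752)) + 479067) = √(117699/(-92767 - 138024) + 479067) = √(117699/(-230791) + 479067) = √(117699*(-1/230791) + 479067) = √(-117699/230791 + 479067) = √(110564234298/230791) = 3*√2835247799763302/230791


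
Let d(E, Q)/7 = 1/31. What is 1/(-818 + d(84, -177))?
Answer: -31/25351 ≈ -0.0012228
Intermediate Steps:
d(E, Q) = 7/31
1/(-818 + d(84, -177)) = 1/(-818 + 7/31) = 1/(-25351/31) = -31/25351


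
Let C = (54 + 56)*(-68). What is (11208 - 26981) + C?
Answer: -23253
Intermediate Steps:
C = -7480 (C = 110*(-68) = -7480)
(11208 - 26981) + C = (11208 - 26981) - 7480 = -15773 - 7480 = -23253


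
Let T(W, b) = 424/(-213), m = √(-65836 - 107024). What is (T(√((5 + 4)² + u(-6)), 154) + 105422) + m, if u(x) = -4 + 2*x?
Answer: 22454462/213 + 2*I*√43215 ≈ 1.0542e+5 + 415.76*I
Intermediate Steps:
m = 2*I*√43215 (m = √(-172860) = 2*I*√43215 ≈ 415.76*I)
T(W, b) = -424/213 (T(W, b) = 424*(-1/213) = -424/213)
(T(√((5 + 4)² + u(-6)), 154) + 105422) + m = (-424/213 + 105422) + 2*I*√43215 = 22454462/213 + 2*I*√43215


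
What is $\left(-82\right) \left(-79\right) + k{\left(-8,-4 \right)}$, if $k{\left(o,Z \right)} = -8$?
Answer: $6470$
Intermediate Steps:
$\left(-82\right) \left(-79\right) + k{\left(-8,-4 \right)} = \left(-82\right) \left(-79\right) - 8 = 6478 - 8 = 6470$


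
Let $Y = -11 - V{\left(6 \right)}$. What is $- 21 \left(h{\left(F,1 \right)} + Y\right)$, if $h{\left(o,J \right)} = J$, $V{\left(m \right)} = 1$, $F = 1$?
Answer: $231$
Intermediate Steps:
$Y = -12$ ($Y = -11 - 1 = -12$)
$- 21 \left(h{\left(F,1 \right)} + Y\right) = - 21 \left(1 - 12\right) = \left(-21\right) \left(-11\right) = 231$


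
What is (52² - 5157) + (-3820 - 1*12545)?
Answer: -18818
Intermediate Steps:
(52² - 5157) + (-3820 - 1*12545) = (2704 - 5157) + (-3820 - 12545) = -2453 - 16365 = -18818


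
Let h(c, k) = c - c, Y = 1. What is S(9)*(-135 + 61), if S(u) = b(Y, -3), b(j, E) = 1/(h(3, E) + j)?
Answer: -74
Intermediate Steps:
h(c, k) = 0
b(j, E) = 1/j (b(j, E) = 1/(0 + j) = 1/j)
S(u) = 1 (S(u) = 1/1 = 1)
S(9)*(-135 + 61) = 1*(-135 + 61) = 1*(-74) = -74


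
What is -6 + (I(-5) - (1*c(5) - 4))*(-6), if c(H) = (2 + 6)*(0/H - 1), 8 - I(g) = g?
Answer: -156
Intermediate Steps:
I(g) = 8 - g
c(H) = -8 (c(H) = 8*(0 - 1) = 8*(-1) = -8)
-6 + (I(-5) - (1*c(5) - 4))*(-6) = -6 + ((8 - 1*(-5)) - (1*(-8) - 4))*(-6) = -6 + ((8 + 5) - (-8 - 4))*(-6) = -6 + (13 - 1*(-12))*(-6) = -6 + (13 + 12)*(-6) = -6 + 25*(-6) = -6 - 150 = -156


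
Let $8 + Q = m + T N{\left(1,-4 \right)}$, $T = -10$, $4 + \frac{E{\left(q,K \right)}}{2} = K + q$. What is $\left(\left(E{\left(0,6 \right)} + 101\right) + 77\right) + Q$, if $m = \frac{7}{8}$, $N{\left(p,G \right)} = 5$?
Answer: $\frac{999}{8} \approx 124.88$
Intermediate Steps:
$m = \frac{7}{8}$ ($m = 7 \cdot \frac{1}{8} = \frac{7}{8} \approx 0.875$)
$E{\left(q,K \right)} = -8 + 2 K + 2 q$ ($E{\left(q,K \right)} = -8 + 2 \left(K + q\right) = -8 + \left(2 K + 2 q\right) = -8 + 2 K + 2 q$)
$Q = - \frac{457}{8}$ ($Q = -8 + \left(\frac{7}{8} - 50\right) = -8 - \frac{393}{8} = - \frac{457}{8} \approx -57.125$)
$\left(\left(E{\left(0,6 \right)} + 101\right) + 77\right) + Q = \left(\left(\left(-8 + 2 \cdot 6 + 2 \cdot 0\right) + 101\right) + 77\right) - \frac{457}{8} = \left(\left(\left(-8 + 12 + 0\right) + 101\right) + 77\right) - \frac{457}{8} = \left(\left(4 + 101\right) + 77\right) - \frac{457}{8} = \left(105 + 77\right) - \frac{457}{8} = 182 - \frac{457}{8} = \frac{999}{8}$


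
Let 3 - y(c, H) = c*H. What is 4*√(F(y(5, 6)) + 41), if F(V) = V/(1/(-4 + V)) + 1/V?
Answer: 4*√71115/9 ≈ 118.52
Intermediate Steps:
y(c, H) = 3 - H*c (y(c, H) = 3 - c*H = 3 - H*c)
F(V) = 1/V + V*(-4 + V) (F(V) = V*(-4 + V) + 1/V = 1/V + V*(-4 + V))
4*√(F(y(5, 6)) + 41) = 4*√((1 + (3 - 1*6*5)²*(-4 + (3 - 1*6*5)))/(3 - 1*6*5) + 41) = 4*√((1 + (3 - 30)²*(-4 + (3 - 30)))/(3 - 30) + 41) = 4*√((1 + (-27)²*(-4 - 27))/(-27) + 41) = 4*√(-(1 + 729*(-31))/27 + 41) = 4*√(-(1 - 22599)/27 + 41) = 4*√(-1/27*(-22598) + 41) = 4*√(22598/27 + 41) = 4*√(23705/27) = 4*(√71115/9) = 4*√71115/9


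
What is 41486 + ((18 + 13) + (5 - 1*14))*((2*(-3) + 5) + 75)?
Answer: 43114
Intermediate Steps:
41486 + ((18 + 13) + (5 - 1*14))*((2*(-3) + 5) + 75) = 41486 + (31 + (5 - 14))*((-6 + 5) + 75) = 41486 + (31 - 9)*(-1 + 75) = 41486 + 22*74 = 41486 + 1628 = 43114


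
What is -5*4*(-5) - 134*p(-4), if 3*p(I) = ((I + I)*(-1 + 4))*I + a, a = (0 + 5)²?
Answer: -15914/3 ≈ -5304.7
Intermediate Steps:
a = 25 (a = 5² = 25)
p(I) = 25/3 + 2*I² (p(I) = (((I + I)*(-1 + 4))*I + 25)/3 = (((2*I)*3)*I + 25)/3 = ((6*I)*I + 25)/3 = (6*I² + 25)/3 = (25 + 6*I²)/3 = 25/3 + 2*I²)
-5*4*(-5) - 134*p(-4) = -5*4*(-5) - 134*(25/3 + 2*(-4)²) = -20*(-5) - 134*(25/3 + 2*16) = 100 - 134*(25/3 + 32) = 100 - 134*121/3 = 100 - 16214/3 = -15914/3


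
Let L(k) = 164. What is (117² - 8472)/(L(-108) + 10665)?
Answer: 5217/10829 ≈ 0.48176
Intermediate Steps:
(117² - 8472)/(L(-108) + 10665) = (117² - 8472)/(164 + 10665) = (13689 - 8472)/10829 = 5217*(1/10829) = 5217/10829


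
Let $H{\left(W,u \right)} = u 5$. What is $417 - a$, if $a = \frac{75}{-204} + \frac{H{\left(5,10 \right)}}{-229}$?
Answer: $\frac{6502649}{15572} \approx 417.59$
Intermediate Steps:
$H{\left(W,u \right)} = 5 u$
$a = - \frac{9125}{15572}$ ($a = \frac{75}{-204} + \frac{5 \cdot 10}{-229} = 75 \left(- \frac{1}{204}\right) + 50 \left(- \frac{1}{229}\right) = - \frac{25}{68} - \frac{50}{229} = - \frac{9125}{15572} \approx -0.58599$)
$417 - a = 417 - - \frac{9125}{15572} = 417 + \frac{9125}{15572} = \frac{6502649}{15572}$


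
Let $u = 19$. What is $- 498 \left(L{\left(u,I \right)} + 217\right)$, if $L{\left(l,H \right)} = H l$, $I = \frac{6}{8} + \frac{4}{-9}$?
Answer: $- \frac{665743}{6} \approx -1.1096 \cdot 10^{5}$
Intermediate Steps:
$I = \frac{11}{36}$ ($I = 6 \cdot \frac{1}{8} + 4 \left(- \frac{1}{9}\right) = \frac{3}{4} - \frac{4}{9} = \frac{11}{36} \approx 0.30556$)
$- 498 \left(L{\left(u,I \right)} + 217\right) = - 498 \left(\frac{11}{36} \cdot 19 + 217\right) = - 498 \left(\frac{209}{36} + 217\right) = \left(-498\right) \frac{8021}{36} = - \frac{665743}{6}$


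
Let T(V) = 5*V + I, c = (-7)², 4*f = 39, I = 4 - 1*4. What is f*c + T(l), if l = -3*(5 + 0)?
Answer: 1611/4 ≈ 402.75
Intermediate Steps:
I = 0 (I = 4 - 4 = 0)
f = 39/4 (f = (¼)*39 = 39/4 ≈ 9.7500)
c = 49
l = -15 (l = -3*5 = -15)
T(V) = 5*V (T(V) = 5*V + 0 = 5*V)
f*c + T(l) = (39/4)*49 + 5*(-15) = 1911/4 - 75 = 1611/4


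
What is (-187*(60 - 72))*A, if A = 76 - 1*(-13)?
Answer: 199716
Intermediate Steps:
A = 89 (A = 76 + 13 = 89)
(-187*(60 - 72))*A = -187*(60 - 72)*89 = -187*(-12)*89 = 2244*89 = 199716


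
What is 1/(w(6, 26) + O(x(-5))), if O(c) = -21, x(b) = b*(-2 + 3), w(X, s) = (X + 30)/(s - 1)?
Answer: -25/489 ≈ -0.051125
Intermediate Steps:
w(X, s) = (30 + X)/(-1 + s)
x(b) = b (x(b) = b*1 = b)
1/(w(6, 26) + O(x(-5))) = 1/((30 + 6)/(-1 + 26) - 21) = 1/(36/25 - 21) = 1/(-489/25) = -25/489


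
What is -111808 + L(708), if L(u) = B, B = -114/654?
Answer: -12187091/109 ≈ -1.1181e+5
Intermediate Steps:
B = -19/109 (B = -114*1/654 = -19/109 ≈ -0.17431)
L(u) = -19/109
-111808 + L(708) = -111808 - 19/109 = -12187091/109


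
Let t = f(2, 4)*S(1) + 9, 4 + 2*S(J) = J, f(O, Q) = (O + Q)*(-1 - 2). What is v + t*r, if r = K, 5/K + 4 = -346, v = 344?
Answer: 12022/35 ≈ 343.49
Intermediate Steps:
K = -1/70 (K = 5/(-4 - 346) = 5/(-350) = 5*(-1/350) = -1/70 ≈ -0.014286)
r = -1/70 ≈ -0.014286
f(O, Q) = -3*O - 3*Q (f(O, Q) = (O + Q)*(-3) = -3*O - 3*Q)
S(J) = -2 + J/2
t = 36 (t = (-3*2 - 3*4)*(-2 + (½)*1) + 9 = (-6 - 12)*(-2 + ½) + 9 = -18*(-3/2) + 9 = 27 + 9 = 36)
v + t*r = 344 + 36*(-1/70) = 344 - 18/35 = 12022/35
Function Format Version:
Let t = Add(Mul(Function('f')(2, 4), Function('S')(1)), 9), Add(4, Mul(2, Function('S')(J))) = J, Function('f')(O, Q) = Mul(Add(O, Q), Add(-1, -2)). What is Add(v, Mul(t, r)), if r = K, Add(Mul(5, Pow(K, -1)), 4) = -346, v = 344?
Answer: Rational(12022, 35) ≈ 343.49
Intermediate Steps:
K = Rational(-1, 70) (K = Mul(5, Pow(Add(-4, -346), -1)) = Mul(5, Pow(-350, -1)) = Mul(5, Rational(-1, 350)) = Rational(-1, 70) ≈ -0.014286)
r = Rational(-1, 70) ≈ -0.014286
Function('f')(O, Q) = Add(Mul(-3, O), Mul(-3, Q)) (Function('f')(O, Q) = Mul(Add(O, Q), -3) = Add(Mul(-3, O), Mul(-3, Q)))
Function('S')(J) = Add(-2, Mul(Rational(1, 2), J))
t = 36 (t = Add(Mul(Add(Mul(-3, 2), Mul(-3, 4)), Add(-2, Mul(Rational(1, 2), 1))), 9) = Add(Mul(Add(-6, -12), Add(-2, Rational(1, 2))), 9) = Add(Mul(-18, Rational(-3, 2)), 9) = Add(27, 9) = 36)
Add(v, Mul(t, r)) = Add(344, Mul(36, Rational(-1, 70))) = Add(344, Rational(-18, 35)) = Rational(12022, 35)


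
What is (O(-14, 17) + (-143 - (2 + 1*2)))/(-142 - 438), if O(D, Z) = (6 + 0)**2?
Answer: 111/580 ≈ 0.19138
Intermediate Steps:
O(D, Z) = 36 (O(D, Z) = 6**2 = 36)
(O(-14, 17) + (-143 - (2 + 1*2)))/(-142 - 438) = (36 + (-143 - (2 + 1*2)))/(-142 - 438) = (36 + (-143 - (2 + 2)))/(-580) = (36 + (-143 - 1*4))*(-1/580) = (36 + (-143 - 4))*(-1/580) = (36 - 147)*(-1/580) = -111*(-1/580) = 111/580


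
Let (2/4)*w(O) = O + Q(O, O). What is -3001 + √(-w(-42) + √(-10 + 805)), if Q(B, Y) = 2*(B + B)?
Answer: -3001 + √(420 + √795) ≈ -2979.8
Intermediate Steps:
Q(B, Y) = 4*B (Q(B, Y) = 2*(2*B) = 4*B)
w(O) = 10*O (w(O) = 2*(O + 4*O) = 2*(5*O) = 10*O)
-3001 + √(-w(-42) + √(-10 + 805)) = -3001 + √(-10*(-42) + √(-10 + 805)) = -3001 + √(-1*(-420) + √795) = -3001 + √(420 + √795)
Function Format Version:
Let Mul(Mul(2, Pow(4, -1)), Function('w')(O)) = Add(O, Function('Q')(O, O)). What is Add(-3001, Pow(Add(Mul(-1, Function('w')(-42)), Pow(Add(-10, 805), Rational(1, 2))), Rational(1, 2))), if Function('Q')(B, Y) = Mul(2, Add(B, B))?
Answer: Add(-3001, Pow(Add(420, Pow(795, Rational(1, 2))), Rational(1, 2))) ≈ -2979.8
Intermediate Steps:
Function('Q')(B, Y) = Mul(4, B) (Function('Q')(B, Y) = Mul(2, Mul(2, B)) = Mul(4, B))
Function('w')(O) = Mul(10, O) (Function('w')(O) = Mul(2, Add(O, Mul(4, O))) = Mul(2, Mul(5, O)) = Mul(10, O))
Add(-3001, Pow(Add(Mul(-1, Function('w')(-42)), Pow(Add(-10, 805), Rational(1, 2))), Rational(1, 2))) = Add(-3001, Pow(Add(Mul(-1, Mul(10, -42)), Pow(Add(-10, 805), Rational(1, 2))), Rational(1, 2))) = Add(-3001, Pow(Add(Mul(-1, -420), Pow(795, Rational(1, 2))), Rational(1, 2))) = Add(-3001, Pow(Add(420, Pow(795, Rational(1, 2))), Rational(1, 2)))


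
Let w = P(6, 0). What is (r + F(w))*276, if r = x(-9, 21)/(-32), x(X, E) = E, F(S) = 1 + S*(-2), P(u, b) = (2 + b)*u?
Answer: -52233/8 ≈ -6529.1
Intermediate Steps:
P(u, b) = u*(2 + b)
w = 12 (w = 6*(2 + 0) = 6*2 = 12)
F(S) = 1 - 2*S
r = -21/32 (r = 21/(-32) = 21*(-1/32) = -21/32 ≈ -0.65625)
(r + F(w))*276 = (-21/32 + (1 - 2*12))*276 = (-21/32 + (1 - 24))*276 = (-21/32 - 23)*276 = -757/32*276 = -52233/8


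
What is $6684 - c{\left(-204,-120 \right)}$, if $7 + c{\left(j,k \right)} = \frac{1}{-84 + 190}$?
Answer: $\frac{709245}{106} \approx 6691.0$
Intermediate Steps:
$c{\left(j,k \right)} = - \frac{741}{106}$ ($c{\left(j,k \right)} = -7 + \frac{1}{-84 + 190} = -7 + \frac{1}{106} = - \frac{741}{106}$)
$6684 - c{\left(-204,-120 \right)} = 6684 - - \frac{741}{106} = 6684 + \frac{741}{106} = \frac{709245}{106}$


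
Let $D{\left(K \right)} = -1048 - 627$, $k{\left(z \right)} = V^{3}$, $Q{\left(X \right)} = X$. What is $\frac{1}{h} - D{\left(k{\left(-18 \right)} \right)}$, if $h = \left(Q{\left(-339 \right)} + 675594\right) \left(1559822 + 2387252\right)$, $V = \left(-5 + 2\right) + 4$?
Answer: $\frac{4464346435232251}{2665281453870} \approx 1675.0$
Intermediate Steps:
$V = 1$ ($V = -3 + 4 = 1$)
$h = 2665281453870$ ($h = \left(-339 + 675594\right) \left(1559822 + 2387252\right) = 675255 \cdot 3947074 = 2665281453870$)
$k{\left(z \right)} = 1$ ($k{\left(z \right)} = 1^{3} = 1$)
$D{\left(K \right)} = -1675$
$\frac{1}{h} - D{\left(k{\left(-18 \right)} \right)} = \frac{1}{2665281453870} - -1675 = \frac{1}{2665281453870} + 1675 = \frac{4464346435232251}{2665281453870}$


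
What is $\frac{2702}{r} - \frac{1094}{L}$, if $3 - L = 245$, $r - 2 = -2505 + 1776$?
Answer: $\frac{70727}{87967} \approx 0.80402$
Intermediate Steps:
$r = -727$ ($r = 2 + \left(-2505 + 1776\right) = 2 - 729 = -727$)
$L = -242$ ($L = 3 - 245 = -242$)
$\frac{2702}{r} - \frac{1094}{L} = \frac{2702}{-727} - \frac{1094}{-242} = 2702 \left(- \frac{1}{727}\right) - - \frac{547}{121} = - \frac{2702}{727} + \frac{547}{121} = \frac{70727}{87967}$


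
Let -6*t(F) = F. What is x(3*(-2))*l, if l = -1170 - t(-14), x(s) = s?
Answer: 7034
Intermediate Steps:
t(F) = -F/6
l = -3517/3 (l = -1170 - (-1)*(-14)/6 = -1170 - 1*7/3 = -1170 - 7/3 = -3517/3 ≈ -1172.3)
x(3*(-2))*l = (3*(-2))*(-3517/3) = -6*(-3517/3) = 7034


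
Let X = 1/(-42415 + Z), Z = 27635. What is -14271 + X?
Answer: -210925381/14780 ≈ -14271.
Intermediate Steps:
X = -1/14780 (X = 1/(-42415 + 27635) = 1/(-14780) = -1/14780 ≈ -6.7659e-5)
-14271 + X = -14271 - 1/14780 = -210925381/14780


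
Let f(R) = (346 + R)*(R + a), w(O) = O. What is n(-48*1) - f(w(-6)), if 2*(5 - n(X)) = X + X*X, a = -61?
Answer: 21657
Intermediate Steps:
n(X) = 5 - X/2 - X²/2 (n(X) = 5 - (X + X*X)/2 = 5 - (X + X²)/2 = 5 + (-X/2 - X²/2) = 5 - X/2 - X²/2)
f(R) = (-61 + R)*(346 + R) (f(R) = (346 + R)*(R - 61) = (346 + R)*(-61 + R) = (-61 + R)*(346 + R))
n(-48*1) - f(w(-6)) = (5 - (-24) - (-48*1)²/2) - (-21106 + (-6)² + 285*(-6)) = (5 - ½*(-48) - ½*(-48)²) - (-21106 + 36 - 1710) = (5 + 24 - ½*2304) - 1*(-22780) = (5 + 24 - 1152) + 22780 = -1123 + 22780 = 21657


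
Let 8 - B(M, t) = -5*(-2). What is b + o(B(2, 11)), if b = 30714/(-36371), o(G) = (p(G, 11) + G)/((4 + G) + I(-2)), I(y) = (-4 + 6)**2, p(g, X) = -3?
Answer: -366139/218226 ≈ -1.6778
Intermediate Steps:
B(M, t) = -2 (B(M, t) = 8 - (-5)*(-2) = 8 - 1*10 = 8 - 10 = -2)
I(y) = 4 (I(y) = 2**2 = 4)
o(G) = (-3 + G)/(8 + G) (o(G) = (-3 + G)/((4 + G) + 4) = (-3 + G)/(8 + G))
b = -30714/36371 (b = 30714*(-1/36371) = -30714/36371 ≈ -0.84446)
b + o(B(2, 11)) = -30714/36371 + (-3 - 2)/(8 - 2) = -30714/36371 - 5/6 = -366139/218226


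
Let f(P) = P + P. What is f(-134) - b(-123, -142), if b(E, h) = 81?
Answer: -349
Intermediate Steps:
f(P) = 2*P
f(-134) - b(-123, -142) = 2*(-134) - 1*81 = -268 - 81 = -349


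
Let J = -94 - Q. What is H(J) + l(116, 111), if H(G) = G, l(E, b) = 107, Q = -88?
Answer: 101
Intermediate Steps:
J = -6 (J = -94 - 1*(-88) = -94 + 88 = -6)
H(J) + l(116, 111) = -6 + 107 = 101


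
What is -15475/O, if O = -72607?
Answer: 15475/72607 ≈ 0.21313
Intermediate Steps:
-15475/O = -15475/(-72607) = -15475*(-1/72607) = 15475/72607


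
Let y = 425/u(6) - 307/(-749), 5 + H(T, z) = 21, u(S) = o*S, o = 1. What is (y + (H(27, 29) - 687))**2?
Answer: 7264679824249/20196036 ≈ 3.5971e+5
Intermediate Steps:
u(S) = S (u(S) = 1*S = S)
H(T, z) = 16 (H(T, z) = -5 + 21 = 16)
y = 320167/4494 (y = 425/6 - 307/(-749) = 425*(1/6) - 307*(-1/749) = 425/6 + 307/749 = 320167/4494 ≈ 71.243)
(y + (H(27, 29) - 687))**2 = (320167/4494 + (16 - 687))**2 = (320167/4494 - 671)**2 = (-2695307/4494)**2 = 7264679824249/20196036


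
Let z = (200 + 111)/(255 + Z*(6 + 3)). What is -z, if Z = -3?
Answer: -311/228 ≈ -1.3640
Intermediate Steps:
z = 311/228 (z = (200 + 111)/(255 - 3*(6 + 3)) = 311/(255 - 3*9) = 311/(255 - 27) = 311/228 ≈ 1.3640)
-z = -1*311/228 = -311/228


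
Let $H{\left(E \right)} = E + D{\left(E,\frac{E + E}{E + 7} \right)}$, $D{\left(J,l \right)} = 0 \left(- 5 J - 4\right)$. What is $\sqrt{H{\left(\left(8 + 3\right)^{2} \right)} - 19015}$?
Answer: $i \sqrt{18894} \approx 137.46 i$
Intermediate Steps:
$D{\left(J,l \right)} = 0$ ($D{\left(J,l \right)} = 0 \left(-4 - 5 J\right) = 0$)
$H{\left(E \right)} = E$ ($H{\left(E \right)} = E + 0 = E$)
$\sqrt{H{\left(\left(8 + 3\right)^{2} \right)} - 19015} = \sqrt{\left(8 + 3\right)^{2} - 19015} = \sqrt{11^{2} - 19015} = \sqrt{121 - 19015} = \sqrt{-18894} = i \sqrt{18894}$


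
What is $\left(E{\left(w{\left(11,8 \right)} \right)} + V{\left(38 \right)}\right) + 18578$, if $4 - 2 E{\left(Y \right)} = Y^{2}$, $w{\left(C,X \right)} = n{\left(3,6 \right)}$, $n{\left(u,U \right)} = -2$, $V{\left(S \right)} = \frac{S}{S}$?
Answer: $18579$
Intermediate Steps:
$V{\left(S \right)} = 1$
$w{\left(C,X \right)} = -2$
$E{\left(Y \right)} = 2 - \frac{Y^{2}}{2}$
$\left(E{\left(w{\left(11,8 \right)} \right)} + V{\left(38 \right)}\right) + 18578 = \left(\left(2 - \frac{\left(-2\right)^{2}}{2}\right) + 1\right) + 18578 = \left(\left(2 - 2\right) + 1\right) + 18578 = \left(0 + 1\right) + 18578 = 1 + 18578 = 18579$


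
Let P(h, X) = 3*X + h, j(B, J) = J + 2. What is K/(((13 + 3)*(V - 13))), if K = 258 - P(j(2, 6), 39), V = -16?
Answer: -133/464 ≈ -0.28664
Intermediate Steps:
j(B, J) = 2 + J
P(h, X) = h + 3*X
K = 133 (K = 258 - ((2 + 6) + 3*39) = 258 - (8 + 117) = 258 - 1*125 = 258 - 125 = 133)
K/(((13 + 3)*(V - 13))) = 133/(((13 + 3)*(-16 - 13))) = 133/((16*(-29))) = 133/(-464) = 133*(-1/464) = -133/464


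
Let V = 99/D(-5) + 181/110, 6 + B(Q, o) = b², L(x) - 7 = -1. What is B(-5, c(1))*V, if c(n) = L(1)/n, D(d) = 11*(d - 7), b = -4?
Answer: 197/22 ≈ 8.9545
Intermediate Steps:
L(x) = 6 (L(x) = 7 - 1 = 6)
D(d) = -77 + 11*d (D(d) = 11*(-7 + d) = -77 + 11*d)
c(n) = 6/n
B(Q, o) = 10 (B(Q, o) = -6 + (-4)² = -6 + 16 = 10)
V = 197/220 (V = 99/(-77 + 11*(-5)) + 181/110 = 99/(-77 - 55) + 181*(1/110) = 99/(-132) + 181/110 = 99*(-1/132) + 181/110 = -¾ + 181/110 = 197/220 ≈ 0.89545)
B(-5, c(1))*V = 10*(197/220) = 197/22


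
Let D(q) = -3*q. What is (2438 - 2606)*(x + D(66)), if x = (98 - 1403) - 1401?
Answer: 487872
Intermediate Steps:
x = -2706 (x = -1305 - 1401 = -2706)
(2438 - 2606)*(x + D(66)) = (2438 - 2606)*(-2706 - 3*66) = -168*(-2706 - 198) = -168*(-2904) = 487872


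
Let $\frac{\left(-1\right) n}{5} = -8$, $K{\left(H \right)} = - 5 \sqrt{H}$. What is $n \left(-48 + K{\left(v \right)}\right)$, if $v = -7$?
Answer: $-1920 - 200 i \sqrt{7} \approx -1920.0 - 529.15 i$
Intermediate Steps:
$n = 40$ ($n = \left(-5\right) \left(-8\right) = 40$)
$n \left(-48 + K{\left(v \right)}\right) = 40 \left(-48 - 5 \sqrt{-7}\right) = 40 \left(-48 - 5 i \sqrt{7}\right) = -1920 - 200 i \sqrt{7}$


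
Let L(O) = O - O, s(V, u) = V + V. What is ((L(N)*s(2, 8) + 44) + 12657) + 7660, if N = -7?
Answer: 20361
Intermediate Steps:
s(V, u) = 2*V
L(O) = 0
((L(N)*s(2, 8) + 44) + 12657) + 7660 = ((0*(2*2) + 44) + 12657) + 7660 = ((0*4 + 44) + 12657) + 7660 = ((0 + 44) + 12657) + 7660 = (44 + 12657) + 7660 = 12701 + 7660 = 20361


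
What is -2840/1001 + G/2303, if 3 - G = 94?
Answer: -135339/47047 ≈ -2.8767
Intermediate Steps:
G = -91 (G = 3 - 1*94 = 3 - 94 = -91)
-2840/1001 + G/2303 = -2840/1001 - 91/2303 = -2840*1/1001 - 91*1/2303 = -2840/1001 - 13/329 = -135339/47047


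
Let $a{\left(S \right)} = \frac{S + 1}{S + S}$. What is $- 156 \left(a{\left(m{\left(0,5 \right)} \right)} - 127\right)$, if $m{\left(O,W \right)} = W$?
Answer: $\frac{98592}{5} \approx 19718.0$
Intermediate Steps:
$a{\left(S \right)} = \frac{1 + S}{2 S}$
$- 156 \left(a{\left(m{\left(0,5 \right)} \right)} - 127\right) = - 156 \left(\frac{1 + 5}{2 \cdot 5} - 127\right) = - 156 \left(\frac{1}{2} \cdot \frac{1}{5} \cdot 6 - 127\right) = - 156 \left(\frac{3}{5} - 127\right) = \left(-156\right) \left(- \frac{632}{5}\right) = \frac{98592}{5}$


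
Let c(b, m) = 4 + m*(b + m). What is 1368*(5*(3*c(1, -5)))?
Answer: 492480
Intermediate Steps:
1368*(5*(3*c(1, -5))) = 1368*(5*(3*(4 + (-5)² + 1*(-5)))) = 1368*(5*(3*(4 + 25 - 5))) = 1368*(5*(3*24)) = 1368*(5*72) = 1368*360 = 492480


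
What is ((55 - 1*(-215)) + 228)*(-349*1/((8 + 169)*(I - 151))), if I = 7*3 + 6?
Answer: 28967/3658 ≈ 7.9188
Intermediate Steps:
I = 27 (I = 21 + 6 = 27)
((55 - 1*(-215)) + 228)*(-349*1/((8 + 169)*(I - 151))) = ((55 - 1*(-215)) + 228)*(-349*1/((8 + 169)*(27 - 151))) = ((55 + 215) + 228)*(-349/((-124*177))) = (270 + 228)*(-349/(-21948)) = 498*(-349*(-1/21948)) = 498*(349/21948) = 28967/3658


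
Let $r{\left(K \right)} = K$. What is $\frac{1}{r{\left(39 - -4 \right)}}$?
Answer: $\frac{1}{43} \approx 0.023256$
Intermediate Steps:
$\frac{1}{r{\left(39 - -4 \right)}} = \frac{1}{39 - -4} = \frac{1}{39 + 4} = \frac{1}{43}$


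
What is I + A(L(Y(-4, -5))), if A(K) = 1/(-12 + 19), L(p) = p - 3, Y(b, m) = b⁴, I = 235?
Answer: 1646/7 ≈ 235.14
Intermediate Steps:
L(p) = -3 + p
A(K) = ⅐ (A(K) = 1/7 = ⅐)
I + A(L(Y(-4, -5))) = 235 + ⅐ = 1646/7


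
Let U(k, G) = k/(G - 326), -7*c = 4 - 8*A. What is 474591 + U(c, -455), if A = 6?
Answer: 235871723/497 ≈ 4.7459e+5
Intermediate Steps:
c = 44/7 (c = -(4 - 8*6)/7 = -(4 - 48)/7 = -⅐*(-44) = 44/7 ≈ 6.2857)
U(k, G) = k/(-326 + G)
474591 + U(c, -455) = 474591 + 44/(7*(-326 - 455)) = 474591 + (44/7)/(-781) = 474591 + (44/7)*(-1/781) = 474591 - 4/497 = 235871723/497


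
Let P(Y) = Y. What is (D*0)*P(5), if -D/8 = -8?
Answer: 0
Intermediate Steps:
D = 64 (D = -8*(-8) = 64)
(D*0)*P(5) = (64*0)*5 = 0*5 = 0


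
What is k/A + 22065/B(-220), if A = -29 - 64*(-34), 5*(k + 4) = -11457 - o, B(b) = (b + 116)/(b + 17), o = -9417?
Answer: 9616788817/223288 ≈ 43069.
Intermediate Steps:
B(b) = (116 + b)/(17 + b)
k = -412 (k = -4 + (-11457 - 1*(-9417))/5 = -4 + (-11457 + 9417)/5 = -4 + (⅕)*(-2040) = -4 - 408 = -412)
A = 2147 (A = -29 + 2176 = 2147)
k/A + 22065/B(-220) = -412/2147 + 22065/(((116 - 220)/(17 - 220))) = -412*1/2147 + 22065/((-104/(-203))) = -412/2147 + 22065/((-1/203*(-104))) = -412/2147 + 22065/(104/203) = -412/2147 + 22065*(203/104) = -412/2147 + 4479195/104 = 9616788817/223288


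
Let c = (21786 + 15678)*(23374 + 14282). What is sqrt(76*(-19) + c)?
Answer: 2*sqrt(352685735) ≈ 37560.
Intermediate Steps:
c = 1410744384 (c = 37464*37656 = 1410744384)
sqrt(76*(-19) + c) = sqrt(76*(-19) + 1410744384) = sqrt(-1444 + 1410744384) = sqrt(1410742940) = 2*sqrt(352685735)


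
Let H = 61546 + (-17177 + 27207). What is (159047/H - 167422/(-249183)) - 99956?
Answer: -1782715862608375/17835522408 ≈ -99953.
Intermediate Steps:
H = 71576 (H = 61546 + 10030 = 71576)
(159047/H - 167422/(-249183)) - 99956 = (159047/71576 - 167422/(-249183)) - 99956 = (159047*(1/71576) - 167422*(-1/249183)) - 99956 = (159047/71576 + 167422/249183) - 99956 = 51615205673/17835522408 - 99956 = -1782715862608375/17835522408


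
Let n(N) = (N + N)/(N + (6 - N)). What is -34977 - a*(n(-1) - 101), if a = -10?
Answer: -107971/3 ≈ -35990.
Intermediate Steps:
n(N) = N/3 (n(N) = (2*N)/6 = (2*N)*(⅙) = N/3)
-34977 - a*(n(-1) - 101) = -34977 - (-10)*((⅓)*(-1) - 101) = -34977 - (-10)*(-⅓ - 101) = -34977 - (-10)*(-304)/3 = -34977 - 1*3040/3 = -34977 - 3040/3 = -107971/3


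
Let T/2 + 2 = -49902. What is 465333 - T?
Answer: 565141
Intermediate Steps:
T = -99808 (T = -4 + 2*(-49902) = -4 - 99804 = -99808)
465333 - T = 465333 - 1*(-99808) = 465333 + 99808 = 565141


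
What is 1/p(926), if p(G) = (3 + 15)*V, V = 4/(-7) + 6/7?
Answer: 7/36 ≈ 0.19444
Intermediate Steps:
V = 2/7 (V = 4*(-1/7) + 6*(1/7) = -4/7 + 6/7 = 2/7 ≈ 0.28571)
p(G) = 36/7 (p(G) = (3 + 15)*(2/7) = 18*(2/7) = 36/7)
1/p(926) = 1/(36/7) = 7/36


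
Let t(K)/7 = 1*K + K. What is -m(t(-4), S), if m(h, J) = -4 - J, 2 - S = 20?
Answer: -14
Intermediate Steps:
S = -18 (S = 2 - 1*20 = 2 - 20 = -18)
t(K) = 14*K (t(K) = 7*(1*K + K) = 7*(K + K) = 7*(2*K) = 14*K)
-m(t(-4), S) = -(-4 - 1*(-18)) = -(-4 + 18) = -1*14 = -14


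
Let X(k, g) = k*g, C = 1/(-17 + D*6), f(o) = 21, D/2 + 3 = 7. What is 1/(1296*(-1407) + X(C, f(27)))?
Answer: -31/56527611 ≈ -5.4840e-7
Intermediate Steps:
D = 8 (D = -6 + 2*7 = -6 + 14 = 8)
C = 1/31 (C = 1/(-17 + 8*6) = 1/(-17 + 48) = 1/31 ≈ 0.032258)
X(k, g) = g*k
1/(1296*(-1407) + X(C, f(27))) = 1/(1296*(-1407) + 21*(1/31)) = 1/(-1823472 + 21/31) = 1/(-56527611/31) = -31/56527611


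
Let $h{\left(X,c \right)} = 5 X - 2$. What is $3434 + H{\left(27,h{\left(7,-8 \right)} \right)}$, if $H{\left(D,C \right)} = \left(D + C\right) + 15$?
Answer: $3509$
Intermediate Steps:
$h{\left(X,c \right)} = -2 + 5 X$
$H{\left(D,C \right)} = 15 + C + D$ ($H{\left(D,C \right)} = \left(C + D\right) + 15 = 15 + C + D$)
$3434 + H{\left(27,h{\left(7,-8 \right)} \right)} = 3434 + \left(15 + \left(-2 + 5 \cdot 7\right) + 27\right) = 3434 + \left(15 + \left(-2 + 35\right) + 27\right) = 3434 + \left(15 + 33 + 27\right) = 3434 + 75 = 3509$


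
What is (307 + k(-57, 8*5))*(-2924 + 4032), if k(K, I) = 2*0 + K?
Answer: 277000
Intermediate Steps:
k(K, I) = K (k(K, I) = 0 + K = K)
(307 + k(-57, 8*5))*(-2924 + 4032) = (307 - 57)*(-2924 + 4032) = 250*1108 = 277000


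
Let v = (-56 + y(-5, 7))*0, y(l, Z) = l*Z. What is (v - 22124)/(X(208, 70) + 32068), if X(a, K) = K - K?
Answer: -5531/8017 ≈ -0.68991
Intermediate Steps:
y(l, Z) = Z*l
v = 0 (v = (-56 + 7*(-5))*0 = (-56 - 35)*0 = -91*0 = 0)
X(a, K) = 0
(v - 22124)/(X(208, 70) + 32068) = (0 - 22124)/(0 + 32068) = -22124/32068 = -22124*1/32068 = -5531/8017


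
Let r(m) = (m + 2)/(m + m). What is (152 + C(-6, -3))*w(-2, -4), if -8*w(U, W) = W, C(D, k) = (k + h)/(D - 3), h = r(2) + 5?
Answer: 455/6 ≈ 75.833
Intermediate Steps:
r(m) = (2 + m)/(2*m) (r(m) = (2 + m)/((2*m)) = (2 + m)*(1/(2*m)) = (2 + m)/(2*m))
h = 6 (h = (½)*(2 + 2)/2 + 5 = (½)*(½)*4 + 5 = 1 + 5 = 6)
C(D, k) = (6 + k)/(-3 + D) (C(D, k) = (k + 6)/(D - 3) = (6 + k)/(-3 + D))
w(U, W) = -W/8
(152 + C(-6, -3))*w(-2, -4) = (152 + (6 - 3)/(-3 - 6))*(-⅛*(-4)) = (152 + 3/(-9))*(½) = (152 - ⅑*3)*(½) = (152 - ⅓)*(½) = (455/3)*(½) = 455/6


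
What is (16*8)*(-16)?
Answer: -2048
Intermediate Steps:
(16*8)*(-16) = 128*(-16) = -2048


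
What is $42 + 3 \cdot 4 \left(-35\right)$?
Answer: $-378$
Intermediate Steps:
$42 + 3 \cdot 4 \left(-35\right) = 42 + 12 \left(-35\right) = 42 - 420 = -378$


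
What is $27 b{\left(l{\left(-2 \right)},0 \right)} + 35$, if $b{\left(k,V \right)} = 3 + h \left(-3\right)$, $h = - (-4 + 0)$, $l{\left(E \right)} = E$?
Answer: $-208$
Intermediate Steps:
$h = 4$ ($h = \left(-1\right) \left(-4\right) = 4$)
$b{\left(k,V \right)} = -9$ ($b{\left(k,V \right)} = 3 + 4 \left(-3\right) = 3 - 12 = -9$)
$27 b{\left(l{\left(-2 \right)},0 \right)} + 35 = 27 \left(-9\right) + 35 = -243 + 35 = -208$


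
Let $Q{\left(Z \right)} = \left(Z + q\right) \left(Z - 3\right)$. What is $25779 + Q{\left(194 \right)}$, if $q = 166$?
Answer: $94539$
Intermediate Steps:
$Q{\left(Z \right)} = \left(-3 + Z\right) \left(166 + Z\right)$ ($Q{\left(Z \right)} = \left(Z + 166\right) \left(Z - 3\right) = \left(166 + Z\right) \left(-3 + Z\right) = \left(-3 + Z\right) \left(166 + Z\right)$)
$25779 + Q{\left(194 \right)} = 25779 + \left(-498 + 194^{2} + 163 \cdot 194\right) = 25779 + \left(-498 + 37636 + 31622\right) = 25779 + 68760 = 94539$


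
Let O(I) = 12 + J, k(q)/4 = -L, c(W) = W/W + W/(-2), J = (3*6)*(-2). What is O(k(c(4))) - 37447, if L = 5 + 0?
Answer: -37471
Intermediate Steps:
J = -36 (J = 18*(-2) = -36)
L = 5
c(W) = 1 - W/2 (c(W) = 1 + W*(-½) = 1 - W/2)
k(q) = -20 (k(q) = 4*(-1*5) = 4*(-5) = -20)
O(I) = -24 (O(I) = 12 - 36 = -24)
O(k(c(4))) - 37447 = -24 - 37447 = -37471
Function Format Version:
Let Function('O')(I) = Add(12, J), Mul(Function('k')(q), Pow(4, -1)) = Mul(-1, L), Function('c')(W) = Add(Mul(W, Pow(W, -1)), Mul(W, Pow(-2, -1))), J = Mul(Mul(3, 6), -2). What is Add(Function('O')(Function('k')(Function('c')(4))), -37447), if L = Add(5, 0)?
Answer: -37471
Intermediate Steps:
J = -36 (J = Mul(18, -2) = -36)
L = 5
Function('c')(W) = Add(1, Mul(Rational(-1, 2), W)) (Function('c')(W) = Add(1, Mul(W, Rational(-1, 2))) = Add(1, Mul(Rational(-1, 2), W)))
Function('k')(q) = -20 (Function('k')(q) = Mul(4, Mul(-1, 5)) = Mul(4, -5) = -20)
Function('O')(I) = -24 (Function('O')(I) = Add(12, -36) = -24)
Add(Function('O')(Function('k')(Function('c')(4))), -37447) = Add(-24, -37447) = -37471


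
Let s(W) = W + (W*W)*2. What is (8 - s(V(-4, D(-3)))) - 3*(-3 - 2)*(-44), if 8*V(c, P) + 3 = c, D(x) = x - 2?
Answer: -20885/32 ≈ -652.66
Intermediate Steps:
D(x) = -2 + x
V(c, P) = -3/8 + c/8
s(W) = W + 2*W² (s(W) = W + W²*2 = W + 2*W²)
(8 - s(V(-4, D(-3)))) - 3*(-3 - 2)*(-44) = (8 - (-3/8 + (⅛)*(-4))*(1 + 2*(-3/8 + (⅛)*(-4)))) - 3*(-3 - 2)*(-44) = (8 - (-3/8 - ½)*(1 + 2*(-3/8 - ½))) - 3*(-5)*(-44) = (8 - (-7)*(1 + 2*(-7/8))/8) + 15*(-44) = (8 - (-7)*(1 - 7/4)/8) - 660 = (8 - (-7)*(-3)/(8*4)) - 660 = (8 - 1*21/32) - 660 = (8 - 21/32) - 660 = 235/32 - 660 = -20885/32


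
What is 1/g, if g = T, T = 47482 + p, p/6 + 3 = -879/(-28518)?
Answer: 4753/225597271 ≈ 2.1069e-5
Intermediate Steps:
p = -84675/4753 (p = -18 + 6*(-879/(-28518)) = -18 + 6*(-879*(-1/28518)) = -18 + 6*(293/9506) = -18 + 879/4753 = -84675/4753 ≈ -17.815)
T = 225597271/4753 (T = 47482 - 84675/4753 = 225597271/4753 ≈ 47464.)
g = 225597271/4753 ≈ 47464.
1/g = 1/(225597271/4753) = 4753/225597271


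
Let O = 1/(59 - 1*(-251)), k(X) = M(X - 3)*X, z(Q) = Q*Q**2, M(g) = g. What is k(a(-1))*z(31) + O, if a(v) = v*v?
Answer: -18470419/310 ≈ -59582.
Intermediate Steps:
a(v) = v**2
z(Q) = Q**3
k(X) = X*(-3 + X) (k(X) = (X - 3)*X = (-3 + X)*X = X*(-3 + X))
O = 1/310 (O = 1/(59 + 251) = 1/310 ≈ 0.0032258)
k(a(-1))*z(31) + O = ((-1)**2*(-3 + (-1)**2))*31**3 + 1/310 = (1*(-3 + 1))*29791 + 1/310 = (1*(-2))*29791 + 1/310 = -2*29791 + 1/310 = -59582 + 1/310 = -18470419/310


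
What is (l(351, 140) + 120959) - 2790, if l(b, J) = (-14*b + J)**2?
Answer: 22909245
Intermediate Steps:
l(b, J) = (J - 14*b)**2
(l(351, 140) + 120959) - 2790 = ((140 - 14*351)**2 + 120959) - 2790 = ((140 - 4914)**2 + 120959) - 2790 = ((-4774)**2 + 120959) - 2790 = (22791076 + 120959) - 2790 = 22912035 - 2790 = 22909245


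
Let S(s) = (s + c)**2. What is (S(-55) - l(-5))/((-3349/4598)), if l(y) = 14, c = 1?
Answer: -13343396/3349 ≈ -3984.3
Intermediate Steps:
S(s) = (1 + s)**2 (S(s) = (s + 1)**2 = (1 + s)**2)
(S(-55) - l(-5))/((-3349/4598)) = ((1 - 55)**2 - 1*14)/((-3349/4598)) = ((-54)**2 - 14)/((-3349*1/4598)) = (2916 - 14)/(-3349/4598) = 2902*(-4598/3349) = -13343396/3349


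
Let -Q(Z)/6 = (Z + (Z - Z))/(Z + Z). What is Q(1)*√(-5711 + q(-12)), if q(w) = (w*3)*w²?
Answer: -3*I*√10895 ≈ -313.14*I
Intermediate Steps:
Q(Z) = -3 (Q(Z) = -6*(Z + (Z - Z))/(Z + Z) = -6*(Z + 0)/(2*Z) = -6*Z*1/(2*Z) = -6*½ = -3)
q(w) = 3*w³ (q(w) = (3*w)*w² = 3*w³)
Q(1)*√(-5711 + q(-12)) = -3*√(-5711 + 3*(-12)³) = -3*√(-5711 + 3*(-1728)) = -3*√(-5711 - 5184) = -3*I*√10895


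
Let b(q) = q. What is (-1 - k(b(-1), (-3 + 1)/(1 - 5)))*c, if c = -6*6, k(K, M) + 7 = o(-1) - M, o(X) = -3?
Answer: -342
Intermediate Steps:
k(K, M) = -10 - M (k(K, M) = -7 + (-3 - M) = -10 - M)
c = -36
(-1 - k(b(-1), (-3 + 1)/(1 - 5)))*c = (-1 - (-10 - (-3 + 1)/(1 - 5)))*(-36) = (-1 - (-10 - (-2)/(-4)))*(-36) = (-1 - (-10 - (-2)*(-1)/4))*(-36) = (-1 - (-10 - 1*1/2))*(-36) = (-1 - (-10 - 1/2))*(-36) = (-1 - 1*(-21/2))*(-36) = (-1 + 21/2)*(-36) = (19/2)*(-36) = -342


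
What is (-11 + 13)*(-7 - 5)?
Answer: -24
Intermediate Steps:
(-11 + 13)*(-7 - 5) = 2*(-12) = -24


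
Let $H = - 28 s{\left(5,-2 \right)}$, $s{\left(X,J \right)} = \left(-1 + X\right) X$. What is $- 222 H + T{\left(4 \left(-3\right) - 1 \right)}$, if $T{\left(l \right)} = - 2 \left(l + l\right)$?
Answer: $124372$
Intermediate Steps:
$s{\left(X,J \right)} = X \left(-1 + X\right)$
$H = -560$ ($H = - 28 \cdot 5 \left(-1 + 5\right) = - 28 \cdot 5 \cdot 4 = \left(-28\right) 20 = -560$)
$T{\left(l \right)} = - 4 l$ ($T{\left(l \right)} = - 2 \cdot 2 l = - 4 l$)
$- 222 H + T{\left(4 \left(-3\right) - 1 \right)} = \left(-222\right) \left(-560\right) - 4 \left(4 \left(-3\right) - 1\right) = 124320 - 4 \left(-12 - 1\right) = 124320 - -52 = 124320 + 52 = 124372$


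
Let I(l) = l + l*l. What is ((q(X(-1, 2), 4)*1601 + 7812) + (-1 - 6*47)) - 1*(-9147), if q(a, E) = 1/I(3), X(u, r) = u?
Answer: 201713/12 ≈ 16809.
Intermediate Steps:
I(l) = l + l²
q(a, E) = 1/12 (q(a, E) = 1/(3*(1 + 3)) = 1/(3*4) = 1/12)
((q(X(-1, 2), 4)*1601 + 7812) + (-1 - 6*47)) - 1*(-9147) = (((1/12)*1601 + 7812) + (-1 - 6*47)) - 1*(-9147) = ((1601/12 + 7812) + (-1 - 282)) + 9147 = (95345/12 - 283) + 9147 = 91949/12 + 9147 = 201713/12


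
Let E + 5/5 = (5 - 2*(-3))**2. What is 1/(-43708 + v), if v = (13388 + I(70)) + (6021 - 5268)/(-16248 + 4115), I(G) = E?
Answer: -12133/366417353 ≈ -3.3113e-5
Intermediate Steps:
E = 120 (E = -1 + (5 - 2*(-3))**2 = -1 + (5 + 6)**2 = -1 + 11**2 = -1 + 121 = 120)
I(G) = 120
v = 163891811/12133 (v = (13388 + 120) + (6021 - 5268)/(-16248 + 4115) = 13508 + 753/(-12133) = 13508 + 753*(-1/12133) = 13508 - 753/12133 = 163891811/12133 ≈ 13508.)
1/(-43708 + v) = 1/(-43708 + 163891811/12133) = 1/(-366417353/12133) = -12133/366417353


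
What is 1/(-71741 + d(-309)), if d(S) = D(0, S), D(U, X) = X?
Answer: -1/72050 ≈ -1.3879e-5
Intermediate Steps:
d(S) = S
1/(-71741 + d(-309)) = 1/(-71741 - 309) = 1/(-72050) = -1/72050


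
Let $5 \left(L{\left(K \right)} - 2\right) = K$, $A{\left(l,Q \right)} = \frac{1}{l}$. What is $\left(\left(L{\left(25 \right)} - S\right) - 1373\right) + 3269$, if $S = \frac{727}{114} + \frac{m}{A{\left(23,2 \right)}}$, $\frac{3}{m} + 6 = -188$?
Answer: $\frac{10488394}{5529} \approx 1897.0$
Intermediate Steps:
$m = - \frac{3}{194}$ ($m = \frac{3}{-6 - 188} = \frac{3}{-194} = 3 \left(- \frac{1}{194}\right) = - \frac{3}{194} \approx -0.015464$)
$L{\left(K \right)} = 2 + \frac{K}{5}$
$S = \frac{33293}{5529}$ ($S = \frac{727}{114} - \frac{3}{194 \cdot \frac{1}{23}} = 727 \cdot \frac{1}{114} - \frac{3 \frac{1}{\frac{1}{23}}}{194} = \frac{727}{114} - \frac{69}{194} = \frac{33293}{5529} \approx 6.0215$)
$\left(\left(L{\left(25 \right)} - S\right) - 1373\right) + 3269 = \left(\left(\left(2 + \frac{1}{5} \cdot 25\right) - \frac{33293}{5529}\right) - 1373\right) + 3269 = \left(\left(\left(2 + 5\right) - \frac{33293}{5529}\right) - 1373\right) + 3269 = \left(\left(7 - \frac{33293}{5529}\right) - 1373\right) + 3269 = \left(\frac{5410}{5529} - 1373\right) + 3269 = - \frac{7585907}{5529} + 3269 = \frac{10488394}{5529}$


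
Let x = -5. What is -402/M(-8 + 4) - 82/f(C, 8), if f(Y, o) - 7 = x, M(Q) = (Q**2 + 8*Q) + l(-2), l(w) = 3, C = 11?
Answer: -131/13 ≈ -10.077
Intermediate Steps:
M(Q) = 3 + Q**2 + 8*Q (M(Q) = (Q**2 + 8*Q) + 3 = 3 + Q**2 + 8*Q)
f(Y, o) = 2 (f(Y, o) = 7 - 5 = 2)
-402/M(-8 + 4) - 82/f(C, 8) = -402/(3 + (-8 + 4)**2 + 8*(-8 + 4)) - 82/2 = -402/(3 + (-4)**2 + 8*(-4)) - 82*1/2 = -402/(3 + 16 - 32) - 41 = -402/(-13) - 41 = -402*(-1/13) - 41 = 402/13 - 41 = -131/13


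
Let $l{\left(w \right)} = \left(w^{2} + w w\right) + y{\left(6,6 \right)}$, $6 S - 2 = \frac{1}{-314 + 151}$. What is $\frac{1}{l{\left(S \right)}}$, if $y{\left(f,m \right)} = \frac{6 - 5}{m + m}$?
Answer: $\frac{956484}{290957} \approx 3.2874$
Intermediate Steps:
$S = \frac{325}{978}$ ($S = \frac{1}{3} + \frac{1}{6 \left(-314 + 151\right)} = \frac{1}{3} + \frac{1}{6 \left(-163\right)} = \frac{1}{3} + \frac{1}{6} \left(- \frac{1}{163}\right) = \frac{1}{3} - \frac{1}{978} = \frac{325}{978} \approx 0.33231$)
$y{\left(f,m \right)} = \frac{1}{2 m}$ ($y{\left(f,m \right)} = 1 \frac{1}{2 m} = \frac{1}{2 m}$)
$l{\left(w \right)} = \frac{1}{12} + 2 w^{2}$ ($l{\left(w \right)} = \left(w^{2} + w w\right) + \frac{1}{2 \cdot 6} = \left(w^{2} + w^{2}\right) + \frac{1}{2} \cdot \frac{1}{6} = 2 w^{2} + \frac{1}{12} = \frac{1}{12} + 2 w^{2}$)
$\frac{1}{l{\left(S \right)}} = \frac{1}{\frac{1}{12} + 2 \left(\frac{325}{978}\right)^{2}} = \frac{1}{\frac{1}{12} + 2 \cdot \frac{105625}{956484}} = \frac{1}{\frac{1}{12} + \frac{105625}{478242}} = \frac{1}{\frac{290957}{956484}} = \frac{956484}{290957}$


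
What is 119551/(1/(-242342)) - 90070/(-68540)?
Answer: -198575653732461/6854 ≈ -2.8972e+10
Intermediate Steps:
119551/(1/(-242342)) - 90070/(-68540) = 119551/(-1/242342) - 90070*(-1/68540) = 119551*(-242342) + 9007/6854 = -28972228442 + 9007/6854 = -198575653732461/6854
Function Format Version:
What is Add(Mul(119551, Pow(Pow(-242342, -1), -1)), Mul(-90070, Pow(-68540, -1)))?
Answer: Rational(-198575653732461, 6854) ≈ -2.8972e+10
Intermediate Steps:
Add(Mul(119551, Pow(Pow(-242342, -1), -1)), Mul(-90070, Pow(-68540, -1))) = Add(Mul(119551, Pow(Rational(-1, 242342), -1)), Mul(-90070, Rational(-1, 68540))) = Add(Mul(119551, -242342), Rational(9007, 6854)) = Add(-28972228442, Rational(9007, 6854)) = Rational(-198575653732461, 6854)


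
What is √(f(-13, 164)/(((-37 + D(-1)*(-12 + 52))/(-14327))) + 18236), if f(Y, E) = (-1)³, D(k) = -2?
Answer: √27550705/39 ≈ 134.59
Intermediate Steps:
f(Y, E) = -1
√(f(-13, 164)/(((-37 + D(-1)*(-12 + 52))/(-14327))) + 18236) = √(-1/((-37 - 2*(-12 + 52))/(-14327)) + 18236) = √(-1/((-37 - 2*40)*(-1/14327)) + 18236) = √(-1/((-37 - 80)*(-1/14327)) + 18236) = √(-1/((-117*(-1/14327))) + 18236) = √(-1/117/14327 + 18236) = √(-1*14327/117 + 18236) = √(-14327/117 + 18236) = √(2119285/117) = √27550705/39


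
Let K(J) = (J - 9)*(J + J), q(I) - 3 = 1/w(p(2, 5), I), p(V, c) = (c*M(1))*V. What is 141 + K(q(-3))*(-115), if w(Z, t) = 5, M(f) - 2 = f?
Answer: 22049/5 ≈ 4409.8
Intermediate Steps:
M(f) = 2 + f
p(V, c) = 3*V*c (p(V, c) = (c*(2 + 1))*V = (c*3)*V = (3*c)*V = 3*V*c)
q(I) = 16/5 (q(I) = 3 + 1/5 = 3 + ⅕ = 16/5)
K(J) = 2*J*(-9 + J) (K(J) = (-9 + J)*(2*J) = 2*J*(-9 + J))
141 + K(q(-3))*(-115) = 141 + (2*(16/5)*(-9 + 16/5))*(-115) = 141 + (2*(16/5)*(-29/5))*(-115) = 141 - 928/25*(-115) = 141 + 21344/5 = 22049/5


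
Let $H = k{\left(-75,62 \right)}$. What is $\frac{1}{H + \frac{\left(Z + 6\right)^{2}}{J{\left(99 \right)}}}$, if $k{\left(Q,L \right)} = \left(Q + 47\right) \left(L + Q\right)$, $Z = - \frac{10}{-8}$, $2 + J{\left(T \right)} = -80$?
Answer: $\frac{1312}{476727} \approx 0.0027521$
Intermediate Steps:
$J{\left(T \right)} = -82$ ($J{\left(T \right)} = -2 - 80 = -82$)
$Z = \frac{5}{4}$ ($Z = \left(-10\right) \left(- \frac{1}{8}\right) = \frac{5}{4} \approx 1.25$)
$k{\left(Q,L \right)} = \left(47 + Q\right) \left(L + Q\right)$
$H = 364$ ($H = \left(-75\right)^{2} + 47 \cdot 62 + 47 \left(-75\right) + 62 \left(-75\right) = 5625 + 2914 - 3525 - 4650 = 364$)
$\frac{1}{H + \frac{\left(Z + 6\right)^{2}}{J{\left(99 \right)}}} = \frac{1}{364 + \frac{\left(\frac{5}{4} + 6\right)^{2}}{-82}} = \frac{1}{364 + \left(\frac{29}{4}\right)^{2} \left(- \frac{1}{82}\right)} = \frac{1}{364 + \frac{841}{16} \left(- \frac{1}{82}\right)} = \frac{1}{364 - \frac{841}{1312}} = \frac{1}{\frac{476727}{1312}} = \frac{1312}{476727}$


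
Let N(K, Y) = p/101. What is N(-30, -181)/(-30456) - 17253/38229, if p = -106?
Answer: -8844523649/19599090804 ≈ -0.45127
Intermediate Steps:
N(K, Y) = -106/101
N(-30, -181)/(-30456) - 17253/38229 = -106/101/(-30456) - 17253/38229 = -106/101*(-1/30456) - 17253*1/38229 = 53/1538028 - 5751/12743 = -8844523649/19599090804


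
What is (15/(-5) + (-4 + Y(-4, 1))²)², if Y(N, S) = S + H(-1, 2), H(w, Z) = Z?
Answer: 4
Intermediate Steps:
Y(N, S) = 2 + S (Y(N, S) = S + 2 = 2 + S)
(15/(-5) + (-4 + Y(-4, 1))²)² = (15/(-5) + (-4 + (2 + 1))²)² = (15*(-⅕) + (-4 + 3)²)² = (-3 + (-1)²)² = (-3 + 1)² = (-2)² = 4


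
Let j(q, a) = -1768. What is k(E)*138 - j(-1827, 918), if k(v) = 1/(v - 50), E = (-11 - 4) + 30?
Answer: 61742/35 ≈ 1764.1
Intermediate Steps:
E = 15 (E = -15 + 30 = 15)
k(v) = 1/(-50 + v)
k(E)*138 - j(-1827, 918) = 138/(-50 + 15) - 1*(-1768) = 138/(-35) + 1768 = -1/35*138 + 1768 = -138/35 + 1768 = 61742/35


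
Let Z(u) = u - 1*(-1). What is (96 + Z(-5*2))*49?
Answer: 4263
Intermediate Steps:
Z(u) = 1 + u (Z(u) = u + 1 = 1 + u)
(96 + Z(-5*2))*49 = (96 + (1 - 5*2))*49 = (96 + (1 - 10))*49 = (96 - 9)*49 = 87*49 = 4263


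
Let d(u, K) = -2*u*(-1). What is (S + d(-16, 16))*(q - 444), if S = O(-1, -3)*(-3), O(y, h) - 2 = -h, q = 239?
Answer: 9635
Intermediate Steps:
d(u, K) = 2*u
O(y, h) = 2 - h
S = -15 (S = (2 - 1*(-3))*(-3) = (2 + 3)*(-3) = 5*(-3) = -15)
(S + d(-16, 16))*(q - 444) = (-15 + 2*(-16))*(239 - 444) = (-15 - 32)*(-205) = -47*(-205) = 9635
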